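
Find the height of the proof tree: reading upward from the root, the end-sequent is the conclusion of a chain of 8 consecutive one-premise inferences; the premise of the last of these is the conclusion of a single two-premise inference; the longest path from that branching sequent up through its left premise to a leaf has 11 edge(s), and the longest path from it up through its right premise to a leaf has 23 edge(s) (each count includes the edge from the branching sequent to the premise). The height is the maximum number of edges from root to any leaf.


Longest path through the left premise: 11 edges (measured from the branching sequent)
Longest path through the right premise: 23 edges
Height of the subtree rooted at the branching sequent: max(11, 23) = 23
The branching sequent sits 8 edges above the root (the chain of one-premise inferences), so height = 23 + 8 = 31

31


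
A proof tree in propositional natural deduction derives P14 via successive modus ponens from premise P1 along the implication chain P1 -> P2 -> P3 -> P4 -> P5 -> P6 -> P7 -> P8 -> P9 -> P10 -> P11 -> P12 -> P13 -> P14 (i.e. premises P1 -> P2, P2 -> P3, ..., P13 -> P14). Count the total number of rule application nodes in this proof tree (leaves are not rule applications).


We have a chain: P1 -> P2 -> P3 -> P4 -> P5 -> P6 -> P7 -> P8 -> P9 -> P10 -> P11 -> P12 -> P13 -> P14.
Each modus ponens application produces the next variable.
The chain has 14 propositions, so 14-1 = 13 modus ponens steps.
Total inference nodes = 13

13


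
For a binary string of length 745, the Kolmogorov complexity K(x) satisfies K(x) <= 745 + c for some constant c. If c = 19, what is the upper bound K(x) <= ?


K(x) <= |x| + c = 745 + 19 = 764

764


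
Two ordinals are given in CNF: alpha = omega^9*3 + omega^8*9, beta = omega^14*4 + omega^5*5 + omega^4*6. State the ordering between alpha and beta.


Compare term by term from highest exponent:
alpha = omega^9*3 + omega^8*9
beta = omega^14*4 + omega^5*5 + omega^4*6
Term 1: alpha has omega^9*3, beta has omega^14*4
Term 2: alpha has omega^8*9, beta has omega^5*5
Term 3: alpha has omega^0*0, beta has omega^4*6
Result: alpha < beta

alpha < beta


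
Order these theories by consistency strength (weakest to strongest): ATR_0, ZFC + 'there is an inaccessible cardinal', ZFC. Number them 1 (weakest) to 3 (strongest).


Ordering by consistency strength:
1. ATR_0
2. ZFC
3. ZFC + 'there is an inaccessible cardinal'


ATR_0=1, ZFC + 'there is an inaccessible cardinal'=3, ZFC=2


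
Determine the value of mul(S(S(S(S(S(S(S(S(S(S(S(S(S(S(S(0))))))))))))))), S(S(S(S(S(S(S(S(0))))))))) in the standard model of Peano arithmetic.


mul(S^15(0), S^8(0)):
S^15(0) = 15
S^8(0) = 8
15 * 8 = 120

120


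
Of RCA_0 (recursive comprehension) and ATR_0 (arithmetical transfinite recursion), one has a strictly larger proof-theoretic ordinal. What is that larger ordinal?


Proof-theoretic ordinal of RCA_0 (recursive comprehension): omega^omega
Proof-theoretic ordinal of ATR_0 (arithmetical transfinite recursion): Gamma_0
Comparing: omega^omega < Gamma_0.
The larger ordinal is Gamma_0 (from ATR_0 (arithmetical transfinite recursion)).

Gamma_0


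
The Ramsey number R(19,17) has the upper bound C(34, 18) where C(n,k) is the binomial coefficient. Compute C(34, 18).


R(19,17) <= C(19+17-2, 19-1) = C(34, 18)
C(34, 18) = 34! / (18! * 16!)
= 2203961430

2203961430


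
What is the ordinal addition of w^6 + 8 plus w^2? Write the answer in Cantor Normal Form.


Ordinal addition (w^6 + 8) + w^2:
alpha's leading term has exponent 6 > beta's exponent 2, so it survives.
alpha's tail term has exponent 0 < beta's exponent 2, so it is absorbed by beta.
In ordinal addition, any term followed by a strictly larger-exponent term is absorbed.
Result = w^6 + w^2

w^6 + w^2


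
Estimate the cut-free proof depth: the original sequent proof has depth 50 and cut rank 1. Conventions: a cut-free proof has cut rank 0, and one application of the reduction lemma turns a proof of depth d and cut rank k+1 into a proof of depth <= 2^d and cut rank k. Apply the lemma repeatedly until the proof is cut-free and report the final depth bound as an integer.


Each rank reduction sends depth d to at most 2^d; cut rank r needs r reductions.
2_0(50) = 50
2_1(50) = 2^50 = 1125899906842624
Cut-free depth bound = 1125899906842624

1125899906842624


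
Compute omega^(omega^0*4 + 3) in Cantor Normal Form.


omega^(omega^0*4 + 3):
omega^0 = 1, so the exponent is 4 + 3 = 7 (finite ordinal addition).
Result = omega^7, already a single CNF term.

omega^7


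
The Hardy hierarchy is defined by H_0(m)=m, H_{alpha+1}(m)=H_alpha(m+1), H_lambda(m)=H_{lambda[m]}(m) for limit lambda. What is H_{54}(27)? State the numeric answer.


H_54(27):
For finite ordinals k, H_k(n) = n + k (each successor step adds 1).
H_54(27) = 27 + 54 = 81

81


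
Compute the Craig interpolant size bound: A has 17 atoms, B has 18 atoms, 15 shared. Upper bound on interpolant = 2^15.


Shared atoms = 15
Craig interpolant size bound = 2^15
= 32768

32768


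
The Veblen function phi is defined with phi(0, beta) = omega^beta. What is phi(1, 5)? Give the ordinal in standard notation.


phi(1, 5):
phi(1, beta) = epsilon_beta (the beta-th epsilon number).
phi(1, 5) = epsilon_5

epsilon_5


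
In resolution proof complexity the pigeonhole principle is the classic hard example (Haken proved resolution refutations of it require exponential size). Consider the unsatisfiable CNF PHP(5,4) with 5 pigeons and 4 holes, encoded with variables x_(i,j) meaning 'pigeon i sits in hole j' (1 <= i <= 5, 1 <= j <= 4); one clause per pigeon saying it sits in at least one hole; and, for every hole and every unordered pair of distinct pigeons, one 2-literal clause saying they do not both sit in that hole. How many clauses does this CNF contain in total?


PHP(5,4): 5 pigeons, 4 holes, 5*4 = 20 variables.
- pigeon clauses: one per pigeon -> 5 clauses
- hole clauses: 4 holes * C(5,2) = 4 * 10 -> 40 clauses
Total clauses = 5 + 40 = 45

45


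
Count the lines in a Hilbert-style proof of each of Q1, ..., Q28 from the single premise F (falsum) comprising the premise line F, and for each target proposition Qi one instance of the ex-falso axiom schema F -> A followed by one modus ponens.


Ex falso, line by line:
- 1 premise line (F)
- 28 targets, each needing 1 axiom instance (F -> Qi) + 1 MP = 2 lines: 2 * 28 = 56
Total = 1 + 56 = 57 lines.

57


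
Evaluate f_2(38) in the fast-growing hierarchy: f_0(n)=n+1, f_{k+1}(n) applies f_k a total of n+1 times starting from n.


f_2(38) = f_1^39(38)
f_1(m) = 2m + 1.
Iterating: f_1^k(n) = 2^k*(n+1) - 1.
f_2(38) = 2^39*(38+1) - 1 = 549755813888*39 - 1 = 21440476741631

21440476741631


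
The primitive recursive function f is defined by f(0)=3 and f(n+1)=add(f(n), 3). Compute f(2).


f(0) = 3
f(1) = add(f(0), 3) = add(3, 3) = 6
f(2) = add(f(1), 3) = add(6, 3) = 9


9


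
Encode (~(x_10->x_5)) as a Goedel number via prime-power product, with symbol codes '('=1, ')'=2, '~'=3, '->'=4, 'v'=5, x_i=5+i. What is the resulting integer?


Formula: (~(x_10->x_5))
Symbol codes: [1, 3, 1, 15, 4, 10, 2, 2]
Primes: [2, 3, 5, 7, 11, 13, 17, 19]
p_1^1 = 2^1 = 2
p_2^3 = 3^3 = 27
p_3^1 = 5^1 = 5
p_4^15 = 7^15 = 4747561509943
p_5^4 = 11^4 = 14641
p_6^10 = 13^10 = 137858491849
p_7^2 = 17^2 = 289
p_8^2 = 19^2 = 361
Product = 269925349727344975615560442141518210

269925349727344975615560442141518210


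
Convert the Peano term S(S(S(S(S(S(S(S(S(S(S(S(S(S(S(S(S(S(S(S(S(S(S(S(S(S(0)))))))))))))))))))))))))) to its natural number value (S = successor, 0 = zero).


Counting successors applied to 0:
26 applications of S to 0 = 26

26


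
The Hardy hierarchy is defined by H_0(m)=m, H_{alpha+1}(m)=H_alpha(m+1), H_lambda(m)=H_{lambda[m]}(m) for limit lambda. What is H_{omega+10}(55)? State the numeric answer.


H_{omega+10}(55):
Unwind the 10 successor steps: H_{omega+10}(55) = H_omega(55+10) = H_omega(65).
H_omega(m) = H_m(m) = m + m = 2m.
Result = 2 * 65 = 130

130


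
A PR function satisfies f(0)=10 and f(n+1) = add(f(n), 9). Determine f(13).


f(0) = 10
f(1) = add(f(0), 9) = add(10, 9) = 19
f(2) = add(f(1), 9) = add(19, 9) = 28
f(3) = add(f(2), 9) = add(28, 9) = 37
f(4) = add(f(3), 9) = add(37, 9) = 46
f(5) = add(f(4), 9) = add(46, 9) = 55
f(6) = add(f(5), 9) = add(55, 9) = 64
f(7) = add(f(6), 9) = add(64, 9) = 73
f(8) = add(f(7), 9) = add(73, 9) = 82
f(9) = add(f(8), 9) = add(82, 9) = 91
f(10) = add(f(9), 9) = add(91, 9) = 100
f(11) = add(f(10), 9) = add(100, 9) = 109
f(12) = add(f(11), 9) = add(109, 9) = 118
f(13) = add(f(12), 9) = add(118, 9) = 127


127


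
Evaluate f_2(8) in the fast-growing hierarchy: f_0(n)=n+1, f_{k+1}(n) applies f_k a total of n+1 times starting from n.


f_2(8) = f_1^9(8)
f_1(m) = 2m + 1.
Iterating: f_1^k(n) = 2^k*(n+1) - 1.
f_2(8) = 2^9*(8+1) - 1 = 512*9 - 1 = 4607

4607


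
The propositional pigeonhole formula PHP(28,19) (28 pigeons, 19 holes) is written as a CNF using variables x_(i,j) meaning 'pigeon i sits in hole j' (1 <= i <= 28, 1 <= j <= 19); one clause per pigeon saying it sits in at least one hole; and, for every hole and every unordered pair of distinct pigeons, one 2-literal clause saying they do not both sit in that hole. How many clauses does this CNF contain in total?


PHP(28,19): 28 pigeons, 19 holes, 28*19 = 532 variables.
- pigeon clauses: one per pigeon -> 28 clauses
- hole clauses: 19 holes * C(28,2) = 19 * 378 -> 7182 clauses
Total clauses = 28 + 7182 = 7210

7210


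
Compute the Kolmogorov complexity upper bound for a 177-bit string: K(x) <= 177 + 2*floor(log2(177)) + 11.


floor(log2(177)) = 7
2 * 7 = 14
K(x) <= 177 + 14 + 11 = 202

202


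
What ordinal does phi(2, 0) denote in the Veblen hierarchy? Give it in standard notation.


phi(2, 0):
phi(2, beta) = zeta_beta (the beta-th zeta number, fixed point of epsilon).
phi(2, 0) = zeta_0

zeta_0


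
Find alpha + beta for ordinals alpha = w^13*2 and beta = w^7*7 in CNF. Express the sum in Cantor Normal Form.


Ordinal addition w^13*2 + w^7*7:
Leading exponent of alpha (13) > leading exponent of beta (7).
Since alpha's term has higher exponent than beta's leading term,
the sum is simply alpha followed by beta.
Result = w^13*2 + w^7*7

w^13*2 + w^7*7


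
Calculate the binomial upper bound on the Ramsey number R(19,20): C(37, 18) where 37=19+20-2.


R(19,20) <= C(19+20-2, 19-1) = C(37, 18)
C(37, 18) = 37! / (18! * 19!)
= 17672631900

17672631900


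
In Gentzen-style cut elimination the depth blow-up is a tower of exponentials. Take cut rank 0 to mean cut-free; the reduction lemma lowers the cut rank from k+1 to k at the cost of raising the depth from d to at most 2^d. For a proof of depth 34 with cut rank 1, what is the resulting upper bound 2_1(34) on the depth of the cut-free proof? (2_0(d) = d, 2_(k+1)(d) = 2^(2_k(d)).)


Each rank reduction sends depth d to at most 2^d; cut rank r needs r reductions.
2_0(34) = 34
2_1(34) = 2^34 = 17179869184
Cut-free depth bound = 17179869184

17179869184


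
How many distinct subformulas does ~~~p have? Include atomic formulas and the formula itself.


Formula: ~~~p
Subformulas found:
  1. p
  2. ~p
  3. ~~p
  4. ~~~p
Total distinct subformulas = 4

4


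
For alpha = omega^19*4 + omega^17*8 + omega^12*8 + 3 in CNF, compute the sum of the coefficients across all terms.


CNF: omega^19*4 + omega^17*8 + omega^12*8 + 3
Coefficients: 4 + 8 + 8 + 3 = 23

23


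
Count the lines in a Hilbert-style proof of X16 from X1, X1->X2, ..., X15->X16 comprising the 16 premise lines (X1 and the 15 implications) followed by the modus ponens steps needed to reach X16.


We have 16 premise lines: X1 and 15 implications.
Each implication is detached once by MP, giving 15 MP lines.
16 premise lines + 15 MP lines = 31 total lines.

31


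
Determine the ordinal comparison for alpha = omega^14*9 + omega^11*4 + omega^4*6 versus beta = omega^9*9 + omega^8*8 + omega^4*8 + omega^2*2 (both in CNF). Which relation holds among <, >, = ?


Compare term by term from highest exponent:
alpha = omega^14*9 + omega^11*4 + omega^4*6
beta = omega^9*9 + omega^8*8 + omega^4*8 + omega^2*2
Term 1: alpha has omega^14*9, beta has omega^9*9
Term 2: alpha has omega^11*4, beta has omega^8*8
Term 3: alpha has omega^4*6, beta has omega^4*8
Term 4: alpha has omega^0*0, beta has omega^2*2
Result: alpha > beta

alpha > beta


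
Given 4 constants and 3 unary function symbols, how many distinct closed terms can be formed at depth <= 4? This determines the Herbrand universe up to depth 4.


Herbrand terms by depth:
Depth 0: 4 constants
Depth 1: 12 new terms (running total: 16)
Depth 2: 36 new terms (running total: 52)
Depth 3: 108 new terms (running total: 160)
Depth 4: 324 new terms (running total: 484)
Total distinct ground terms = 484

484


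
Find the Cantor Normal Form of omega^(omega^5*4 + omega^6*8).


omega^(omega^5*4 + omega^6*8):
In ordinal addition a term is absorbed by a following term of strictly larger exponent: 5 < 6, so omega^5*4 + omega^6*8 = omega^6*8.
omega raised to a CNF ordinal is a single CNF term: Result = omega^(omega^6*8)

omega^(omega^6*8)


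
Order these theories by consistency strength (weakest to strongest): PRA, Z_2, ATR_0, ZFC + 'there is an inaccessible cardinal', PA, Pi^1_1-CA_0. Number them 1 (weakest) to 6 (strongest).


Ordering by consistency strength:
1. PRA
2. PA
3. ATR_0
4. Pi^1_1-CA_0
5. Z_2
6. ZFC + 'there is an inaccessible cardinal'


PRA=1, Z_2=5, ATR_0=3, ZFC + 'there is an inaccessible cardinal'=6, PA=2, Pi^1_1-CA_0=4


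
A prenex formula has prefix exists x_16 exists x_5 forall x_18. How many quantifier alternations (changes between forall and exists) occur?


Walk the prefix and count type changes:
  position 1: exists -> exists
  position 2: exists -> forall <-- alternation
Total alternations = 1

1


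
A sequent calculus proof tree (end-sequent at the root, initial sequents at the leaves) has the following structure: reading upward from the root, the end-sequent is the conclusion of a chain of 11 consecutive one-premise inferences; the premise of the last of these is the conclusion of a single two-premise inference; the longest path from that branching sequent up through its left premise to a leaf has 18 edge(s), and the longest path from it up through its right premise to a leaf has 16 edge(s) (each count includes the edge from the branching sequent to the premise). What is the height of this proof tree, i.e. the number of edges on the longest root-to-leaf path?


Longest path through the left premise: 18 edges (measured from the branching sequent)
Longest path through the right premise: 16 edges
Height of the subtree rooted at the branching sequent: max(18, 16) = 18
The branching sequent sits 11 edges above the root (the chain of one-premise inferences), so height = 18 + 11 = 29

29


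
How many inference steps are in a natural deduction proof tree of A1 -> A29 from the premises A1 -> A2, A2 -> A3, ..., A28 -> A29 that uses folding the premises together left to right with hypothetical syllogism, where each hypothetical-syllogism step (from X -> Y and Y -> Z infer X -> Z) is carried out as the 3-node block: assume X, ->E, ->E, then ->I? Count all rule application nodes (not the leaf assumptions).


There are 28 premises in the chain. The first HS step combines premises 1 and 2; each further premise needs one more HS step.
So 28 premises require 28 - 1 = 27 hypothetical-syllogism steps.
Each HS step uses 3 inference nodes (->E, ->E, ->I).
27 * 3 = 81 total inference nodes.

81


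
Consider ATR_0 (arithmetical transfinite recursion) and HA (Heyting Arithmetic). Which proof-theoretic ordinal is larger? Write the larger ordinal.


Proof-theoretic ordinal of ATR_0 (arithmetical transfinite recursion): Gamma_0
Proof-theoretic ordinal of HA (Heyting Arithmetic): epsilon_0
Comparing: epsilon_0 < Gamma_0.
The larger ordinal is Gamma_0 (from ATR_0 (arithmetical transfinite recursion)).

Gamma_0


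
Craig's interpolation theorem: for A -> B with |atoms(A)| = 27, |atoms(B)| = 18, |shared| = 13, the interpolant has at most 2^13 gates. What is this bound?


Shared atoms = 13
Craig interpolant size bound = 2^13
= 8192

8192


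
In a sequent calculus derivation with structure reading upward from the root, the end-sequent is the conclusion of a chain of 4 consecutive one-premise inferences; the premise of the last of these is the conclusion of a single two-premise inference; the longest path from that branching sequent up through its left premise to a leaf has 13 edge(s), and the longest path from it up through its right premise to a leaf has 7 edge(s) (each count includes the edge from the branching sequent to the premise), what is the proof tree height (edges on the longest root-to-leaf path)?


Longest path through the left premise: 13 edges (measured from the branching sequent)
Longest path through the right premise: 7 edges
Height of the subtree rooted at the branching sequent: max(13, 7) = 13
The branching sequent sits 4 edges above the root (the chain of one-premise inferences), so height = 13 + 4 = 17

17


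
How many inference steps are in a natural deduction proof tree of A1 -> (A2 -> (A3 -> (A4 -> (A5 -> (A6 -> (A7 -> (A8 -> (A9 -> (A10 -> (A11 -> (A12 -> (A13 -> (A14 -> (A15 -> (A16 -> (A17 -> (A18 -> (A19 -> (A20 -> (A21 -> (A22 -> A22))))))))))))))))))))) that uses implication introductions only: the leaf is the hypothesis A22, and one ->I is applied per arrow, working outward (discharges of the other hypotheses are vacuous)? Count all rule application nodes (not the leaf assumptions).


The formula has 22 arrows (->); its innermost consequent A22 is one of the antecedents,
so the proof starts from the hypothesis leaf A22 (not a rule application) and closes one arrow per ->I.
Building A1 -> (A2 -> (A3 -> (A4 -> (A5 -> (A6 -> (A7 -> (A8 -> (A9 -> (A10 -> (A11 -> (A12 -> (A13 -> (A14 -> (A15 -> (A16 -> (A17 -> (A18 -> (A19 -> (A20 -> (A21 -> (A22 -> A22))))))))))))))))))))) therefore takes 22 nested implication introductions.
Total inference nodes = 22

22


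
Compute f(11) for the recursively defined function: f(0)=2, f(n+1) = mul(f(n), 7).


f(0) = 2
f(1) = mul(f(0), 7) = mul(2, 7) = 14
f(2) = mul(f(1), 7) = mul(14, 7) = 98
f(3) = mul(f(2), 7) = mul(98, 7) = 686
f(4) = mul(f(3), 7) = mul(686, 7) = 4802
f(5) = mul(f(4), 7) = mul(4802, 7) = 33614
f(6) = mul(f(5), 7) = mul(33614, 7) = 235298
f(7) = mul(f(6), 7) = mul(235298, 7) = 1647086
f(8) = mul(f(7), 7) = mul(1647086, 7) = 11529602
f(9) = mul(f(8), 7) = mul(11529602, 7) = 80707214
f(10) = mul(f(9), 7) = mul(80707214, 7) = 564950498
f(11) = mul(f(10), 7) = mul(564950498, 7) = 3954653486


3954653486


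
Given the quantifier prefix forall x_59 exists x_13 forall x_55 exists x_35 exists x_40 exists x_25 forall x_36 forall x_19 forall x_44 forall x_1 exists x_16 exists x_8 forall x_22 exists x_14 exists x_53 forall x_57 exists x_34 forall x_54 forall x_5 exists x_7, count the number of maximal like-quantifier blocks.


Alternations = 11.
Blocks = alternations + 1 = 12

12


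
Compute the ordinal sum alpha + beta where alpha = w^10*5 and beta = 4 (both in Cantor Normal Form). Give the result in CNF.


Ordinal addition w^10*5 + 4:
Leading exponent of alpha (10) > leading exponent of beta (0).
Since alpha's term has higher exponent than beta's leading term,
the sum is simply alpha followed by beta.
Result = w^10*5 + 4

w^10*5 + 4


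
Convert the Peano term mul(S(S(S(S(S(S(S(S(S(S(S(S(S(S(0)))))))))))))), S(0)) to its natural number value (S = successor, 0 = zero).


mul(S^14(0), S^1(0)):
S^14(0) = 14
S^1(0) = 1
14 * 1 = 14

14


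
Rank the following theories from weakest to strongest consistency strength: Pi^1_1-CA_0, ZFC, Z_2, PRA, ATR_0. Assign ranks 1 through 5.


Ordering by consistency strength:
1. PRA
2. ATR_0
3. Pi^1_1-CA_0
4. Z_2
5. ZFC


Pi^1_1-CA_0=3, ZFC=5, Z_2=4, PRA=1, ATR_0=2


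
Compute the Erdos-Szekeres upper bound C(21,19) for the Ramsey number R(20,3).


R(20,3) <= C(20+3-2, 20-1) = C(21, 19)
C(21, 19) = 21! / (19! * 2!)
= 210

210


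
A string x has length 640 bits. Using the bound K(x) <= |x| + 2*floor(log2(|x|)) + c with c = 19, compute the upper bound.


floor(log2(640)) = 9
2 * 9 = 18
K(x) <= 640 + 18 + 19 = 677

677


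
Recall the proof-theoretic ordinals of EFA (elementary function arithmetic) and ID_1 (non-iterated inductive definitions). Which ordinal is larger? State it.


Proof-theoretic ordinal of EFA (elementary function arithmetic): omega^3
Proof-theoretic ordinal of ID_1 (non-iterated inductive definitions): psi_0(epsilon_{Omega+1})
Comparing: omega^3 < psi_0(epsilon_{Omega+1}).
The larger ordinal is psi_0(epsilon_{Omega+1}) (from ID_1 (non-iterated inductive definitions)).

psi_0(epsilon_{Omega+1})


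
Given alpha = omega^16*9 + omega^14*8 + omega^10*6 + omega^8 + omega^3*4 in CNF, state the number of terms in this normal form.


CNF: omega^16*9 + omega^14*8 + omega^10*6 + omega^8 + omega^3*4
Count the summands separated by '+':
  term 1: omega^16*9
  term 2: omega^14*8
  term 3: omega^10*6
  term 4: omega^8
  term 5: omega^3*4
Total terms = 5

5


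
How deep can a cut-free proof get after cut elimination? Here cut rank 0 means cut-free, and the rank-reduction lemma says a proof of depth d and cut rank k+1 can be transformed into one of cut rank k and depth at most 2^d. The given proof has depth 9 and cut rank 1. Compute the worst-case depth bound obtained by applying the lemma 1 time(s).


Each rank reduction sends depth d to at most 2^d; cut rank r needs r reductions.
2_0(9) = 9
2_1(9) = 2^9 = 512
Cut-free depth bound = 512

512


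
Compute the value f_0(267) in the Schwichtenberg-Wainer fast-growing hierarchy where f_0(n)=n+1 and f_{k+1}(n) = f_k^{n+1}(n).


f_0(267) = 267 + 1 = 268

268


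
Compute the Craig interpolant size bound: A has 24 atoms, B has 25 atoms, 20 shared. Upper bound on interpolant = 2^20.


Shared atoms = 20
Craig interpolant size bound = 2^20
= 1048576

1048576


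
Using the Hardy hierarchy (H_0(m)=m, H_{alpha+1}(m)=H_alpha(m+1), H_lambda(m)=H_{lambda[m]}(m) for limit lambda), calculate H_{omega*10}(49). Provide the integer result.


H_{omega*10}(49):
For the Hardy hierarchy, H_{omega*k}(n) = 2^k * n.
2^10 = 1024.
1024 * 49 = 50176

50176


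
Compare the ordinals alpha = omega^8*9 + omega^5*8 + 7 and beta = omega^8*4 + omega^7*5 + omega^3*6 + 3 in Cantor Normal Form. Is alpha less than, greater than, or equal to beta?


Compare term by term from highest exponent:
alpha = omega^8*9 + omega^5*8 + 7
beta = omega^8*4 + omega^7*5 + omega^3*6 + 3
Term 1: alpha has omega^8*9, beta has omega^8*4
Term 2: alpha has omega^5*8, beta has omega^7*5
Term 3: alpha has omega^0*7, beta has omega^3*6
Term 4: alpha has omega^0*0, beta has omega^0*3
Result: alpha > beta

alpha > beta


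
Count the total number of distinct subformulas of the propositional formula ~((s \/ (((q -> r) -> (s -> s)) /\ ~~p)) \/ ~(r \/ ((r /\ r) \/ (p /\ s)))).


Formula: ~((s \/ (((q -> r) -> (s -> s)) /\ ~~p)) \/ ~(r \/ ((r /\ r) \/ (p /\ s))))
Subformulas found:
  1. r
  2. q
  3. s
  4. p
  5. ~p
  6. ~~p
  7. (p /\ s)
  8. (r /\ r)
  9. (s -> s)
  10. (q -> r)
  11. ((q -> r) -> (s -> s))
  12. ((r /\ r) \/ (p /\ s))
  13. (r \/ ((r /\ r) \/ (p /\ s)))
  14. ~(r \/ ((r /\ r) \/ (p /\ s)))
  15. (((q -> r) -> (s -> s)) /\ ~~p)
  16. (s \/ (((q -> r) -> (s -> s)) /\ ~~p))
  17. ((s \/ (((q -> r) -> (s -> s)) /\ ~~p)) \/ ~(r \/ ((r /\ r) \/ (p /\ s))))
  18. ~((s \/ (((q -> r) -> (s -> s)) /\ ~~p)) \/ ~(r \/ ((r /\ r) \/ (p /\ s))))
Total distinct subformulas = 18

18


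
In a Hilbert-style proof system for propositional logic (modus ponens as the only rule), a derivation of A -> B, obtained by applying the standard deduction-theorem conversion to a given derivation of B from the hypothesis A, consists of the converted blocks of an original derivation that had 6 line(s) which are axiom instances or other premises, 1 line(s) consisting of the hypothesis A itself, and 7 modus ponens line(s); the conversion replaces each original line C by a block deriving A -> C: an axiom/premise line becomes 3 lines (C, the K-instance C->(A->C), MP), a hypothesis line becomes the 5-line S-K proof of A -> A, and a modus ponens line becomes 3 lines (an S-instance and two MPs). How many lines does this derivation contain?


Deduction-theorem conversion, block by block:
- 6 axiom/premise lines -> 3 lines each = 18
- 1 hypothesis lines -> 5 lines each (identity proof A->A) = 5
- 7 MP lines -> 3 lines each (S-instance, MP, MP) = 21
Total = 18 + 5 + 21 = 44 lines.

44


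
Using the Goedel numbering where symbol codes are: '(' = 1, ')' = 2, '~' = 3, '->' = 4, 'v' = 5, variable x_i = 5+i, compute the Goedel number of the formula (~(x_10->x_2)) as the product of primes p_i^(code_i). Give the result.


Formula: (~(x_10->x_2))
Symbol codes: [1, 3, 1, 15, 4, 7, 2, 2]
Primes: [2, 3, 5, 7, 11, 13, 17, 19]
p_1^1 = 2^1 = 2
p_2^3 = 3^3 = 27
p_3^1 = 5^1 = 5
p_4^15 = 7^15 = 4747561509943
p_5^4 = 11^4 = 14641
p_6^7 = 13^7 = 62748517
p_7^2 = 17^2 = 289
p_8^2 = 19^2 = 361
Product = 122860878346538450439490415175930

122860878346538450439490415175930


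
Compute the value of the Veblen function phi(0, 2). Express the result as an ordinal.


phi(0, 2):
phi(0, beta) = omega^beta by definition.
phi(0, 2) = omega^2

omega^2


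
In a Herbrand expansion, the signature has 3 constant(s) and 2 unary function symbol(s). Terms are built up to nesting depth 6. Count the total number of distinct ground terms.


Herbrand terms by depth:
Depth 0: 3 constants
Depth 1: 6 new terms (running total: 9)
Depth 2: 12 new terms (running total: 21)
Depth 3: 24 new terms (running total: 45)
Depth 4: 48 new terms (running total: 93)
Depth 5: 96 new terms (running total: 189)
Depth 6: 192 new terms (running total: 381)
Total distinct ground terms = 381

381


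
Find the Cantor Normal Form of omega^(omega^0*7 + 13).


omega^(omega^0*7 + 13):
omega^0 = 1, so the exponent is 7 + 13 = 20 (finite ordinal addition).
Result = omega^20, already a single CNF term.

omega^20


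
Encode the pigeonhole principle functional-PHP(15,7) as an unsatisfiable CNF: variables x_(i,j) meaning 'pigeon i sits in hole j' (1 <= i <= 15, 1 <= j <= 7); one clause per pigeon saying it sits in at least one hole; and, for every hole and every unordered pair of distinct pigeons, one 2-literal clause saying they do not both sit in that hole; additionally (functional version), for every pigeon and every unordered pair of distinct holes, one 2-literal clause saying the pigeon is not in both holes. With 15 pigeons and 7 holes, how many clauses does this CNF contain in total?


functional-PHP(15,7): 15 pigeons, 7 holes, 15*7 = 105 variables.
- pigeon clauses: one per pigeon -> 15 clauses
- hole clauses: 7 holes * C(15,2) = 7 * 105 -> 735 clauses
- functional clauses: 15 pigeons * C(7,2) = 15 * 21 -> 315 clauses
Total clauses = 15 + 735 + 315 = 1065

1065


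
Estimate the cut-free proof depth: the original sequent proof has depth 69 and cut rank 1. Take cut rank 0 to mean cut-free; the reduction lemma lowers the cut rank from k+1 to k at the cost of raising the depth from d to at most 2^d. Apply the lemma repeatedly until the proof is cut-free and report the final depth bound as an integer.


Each rank reduction sends depth d to at most 2^d; cut rank r needs r reductions.
2_0(69) = 69
2_1(69) = 2^69 = 590295810358705651712
Cut-free depth bound = 590295810358705651712

590295810358705651712


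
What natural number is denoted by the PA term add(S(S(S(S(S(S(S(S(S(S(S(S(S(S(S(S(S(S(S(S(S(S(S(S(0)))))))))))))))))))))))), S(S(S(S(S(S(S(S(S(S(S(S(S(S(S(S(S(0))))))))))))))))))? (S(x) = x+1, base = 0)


add(S^24(0), S^17(0)):
S^24(0) = 24
S^17(0) = 17
24 + 17 = 41

41


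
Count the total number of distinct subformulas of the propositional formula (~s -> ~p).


Formula: (~s -> ~p)
Subformulas found:
  1. s
  2. p
  3. ~s
  4. ~p
  5. (~s -> ~p)
Total distinct subformulas = 5

5


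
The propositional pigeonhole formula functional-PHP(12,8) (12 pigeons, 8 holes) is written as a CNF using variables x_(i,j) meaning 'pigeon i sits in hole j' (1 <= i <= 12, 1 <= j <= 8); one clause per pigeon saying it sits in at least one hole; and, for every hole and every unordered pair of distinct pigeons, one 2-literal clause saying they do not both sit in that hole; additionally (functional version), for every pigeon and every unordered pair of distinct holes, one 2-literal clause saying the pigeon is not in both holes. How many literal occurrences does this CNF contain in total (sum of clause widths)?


functional-PHP(12,8): 12 pigeons, 8 holes, 12*8 = 96 variables.
- pigeon clauses: one per pigeon -> 12 clauses of width 8 -> 96 literals
- hole clauses: 8 holes * C(12,2) = 8 * 66 -> 528 clauses of width 2 -> 1056 literals
- functional clauses: 12 pigeons * C(8,2) = 12 * 28 -> 336 clauses of width 2 -> 672 literals
Total literal occurrences = 96 + 1056 + 672 = 1824

1824


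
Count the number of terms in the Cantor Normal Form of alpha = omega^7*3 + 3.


CNF: omega^7*3 + 3
Count the summands separated by '+':
  term 1: omega^7*3
  term 2: 3
Total terms = 2

2


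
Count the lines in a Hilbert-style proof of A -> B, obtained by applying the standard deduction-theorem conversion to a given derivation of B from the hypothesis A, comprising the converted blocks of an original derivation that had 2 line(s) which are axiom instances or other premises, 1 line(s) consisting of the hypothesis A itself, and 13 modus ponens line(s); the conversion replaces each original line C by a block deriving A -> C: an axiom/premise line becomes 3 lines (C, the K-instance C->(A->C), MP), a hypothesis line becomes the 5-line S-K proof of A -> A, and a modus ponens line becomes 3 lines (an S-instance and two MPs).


Deduction-theorem conversion, block by block:
- 2 axiom/premise lines -> 3 lines each = 6
- 1 hypothesis lines -> 5 lines each (identity proof A->A) = 5
- 13 MP lines -> 3 lines each (S-instance, MP, MP) = 39
Total = 6 + 5 + 39 = 50 lines.

50


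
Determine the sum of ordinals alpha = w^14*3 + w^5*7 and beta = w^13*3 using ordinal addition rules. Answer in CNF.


Ordinal addition (w^14*3 + w^5*7) + w^13*3:
alpha's leading term has exponent 14 > beta's exponent 13, so it survives.
alpha's tail term has exponent 5 < beta's exponent 13, so it is absorbed by beta.
In ordinal addition, any term followed by a strictly larger-exponent term is absorbed.
Result = w^14*3 + w^13*3

w^14*3 + w^13*3


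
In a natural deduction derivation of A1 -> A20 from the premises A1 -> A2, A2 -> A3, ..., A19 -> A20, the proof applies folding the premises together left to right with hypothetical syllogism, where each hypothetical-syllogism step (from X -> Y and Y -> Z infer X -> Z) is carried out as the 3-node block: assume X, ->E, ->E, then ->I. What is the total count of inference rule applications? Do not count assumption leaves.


There are 19 premises in the chain. The first HS step combines premises 1 and 2; each further premise needs one more HS step.
So 19 premises require 19 - 1 = 18 hypothetical-syllogism steps.
Each HS step uses 3 inference nodes (->E, ->E, ->I).
18 * 3 = 54 total inference nodes.

54


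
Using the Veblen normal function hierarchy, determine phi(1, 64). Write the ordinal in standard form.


phi(1, 64):
phi(1, beta) = epsilon_beta (the beta-th epsilon number).
phi(1, 64) = epsilon_64

epsilon_64


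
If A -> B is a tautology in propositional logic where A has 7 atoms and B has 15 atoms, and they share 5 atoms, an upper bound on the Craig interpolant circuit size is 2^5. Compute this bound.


Shared atoms = 5
Craig interpolant size bound = 2^5
= 32

32


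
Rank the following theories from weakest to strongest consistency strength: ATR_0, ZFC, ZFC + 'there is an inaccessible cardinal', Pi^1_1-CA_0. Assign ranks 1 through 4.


Ordering by consistency strength:
1. ATR_0
2. Pi^1_1-CA_0
3. ZFC
4. ZFC + 'there is an inaccessible cardinal'


ATR_0=1, ZFC=3, ZFC + 'there is an inaccessible cardinal'=4, Pi^1_1-CA_0=2


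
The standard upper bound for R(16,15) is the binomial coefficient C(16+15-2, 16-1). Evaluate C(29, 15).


R(16,15) <= C(16+15-2, 16-1) = C(29, 15)
C(29, 15) = 29! / (15! * 14!)
= 77558760

77558760


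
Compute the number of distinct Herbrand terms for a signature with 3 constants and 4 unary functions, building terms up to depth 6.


Herbrand terms by depth:
Depth 0: 3 constants
Depth 1: 12 new terms (running total: 15)
Depth 2: 48 new terms (running total: 63)
Depth 3: 192 new terms (running total: 255)
Depth 4: 768 new terms (running total: 1023)
Depth 5: 3072 new terms (running total: 4095)
Depth 6: 12288 new terms (running total: 16383)
Total distinct ground terms = 16383

16383


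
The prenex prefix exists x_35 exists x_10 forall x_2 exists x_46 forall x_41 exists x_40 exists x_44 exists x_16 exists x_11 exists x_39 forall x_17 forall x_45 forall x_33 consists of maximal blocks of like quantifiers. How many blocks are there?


Alternations = 5.
Blocks = alternations + 1 = 6

6


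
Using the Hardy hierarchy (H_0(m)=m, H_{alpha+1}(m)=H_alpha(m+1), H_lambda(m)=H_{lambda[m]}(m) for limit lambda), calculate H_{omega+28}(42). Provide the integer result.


H_{omega+28}(42):
Unwind the 28 successor steps: H_{omega+28}(42) = H_omega(42+28) = H_omega(70).
H_omega(m) = H_m(m) = m + m = 2m.
Result = 2 * 70 = 140

140


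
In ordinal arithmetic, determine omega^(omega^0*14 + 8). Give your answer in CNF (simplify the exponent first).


omega^(omega^0*14 + 8):
omega^0 = 1, so the exponent is 14 + 8 = 22 (finite ordinal addition).
Result = omega^22, already a single CNF term.

omega^22


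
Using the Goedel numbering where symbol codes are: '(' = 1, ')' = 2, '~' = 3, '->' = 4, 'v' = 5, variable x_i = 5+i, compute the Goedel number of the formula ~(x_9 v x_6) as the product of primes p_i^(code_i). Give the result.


Formula: ~(x_9 v x_6)
Symbol codes: [3, 1, 14, 5, 11, 2]
Primes: [2, 3, 5, 7, 11, 13]
p_1^3 = 2^3 = 8
p_2^1 = 3^1 = 3
p_3^14 = 5^14 = 6103515625
p_4^5 = 7^5 = 16807
p_5^11 = 11^11 = 285311670611
p_6^2 = 13^2 = 169
Product = 118710119956799415966796875000

118710119956799415966796875000


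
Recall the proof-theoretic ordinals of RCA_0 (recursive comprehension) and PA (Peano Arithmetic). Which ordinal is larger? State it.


Proof-theoretic ordinal of RCA_0 (recursive comprehension): omega^omega
Proof-theoretic ordinal of PA (Peano Arithmetic): epsilon_0
Comparing: omega^omega < epsilon_0.
The larger ordinal is epsilon_0 (from PA (Peano Arithmetic)).

epsilon_0


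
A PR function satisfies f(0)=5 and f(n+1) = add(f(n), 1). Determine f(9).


f(0) = 5
f(1) = add(f(0), 1) = add(5, 1) = 6
f(2) = add(f(1), 1) = add(6, 1) = 7
f(3) = add(f(2), 1) = add(7, 1) = 8
f(4) = add(f(3), 1) = add(8, 1) = 9
f(5) = add(f(4), 1) = add(9, 1) = 10
f(6) = add(f(5), 1) = add(10, 1) = 11
f(7) = add(f(6), 1) = add(11, 1) = 12
f(8) = add(f(7), 1) = add(12, 1) = 13
f(9) = add(f(8), 1) = add(13, 1) = 14


14


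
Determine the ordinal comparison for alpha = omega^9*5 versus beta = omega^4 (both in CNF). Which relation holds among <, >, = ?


Compare term by term from highest exponent:
alpha = omega^9*5
beta = omega^4
Term 1: alpha has omega^9*5, beta has omega^4*1
Result: alpha > beta

alpha > beta


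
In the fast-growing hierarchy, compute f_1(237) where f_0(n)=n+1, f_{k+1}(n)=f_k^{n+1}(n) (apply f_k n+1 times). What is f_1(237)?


f_1(237) = f_0^238(237)
f_0 adds 1 each time, applied 238 times.
f_1(237) = 237 + 238 = 475

475


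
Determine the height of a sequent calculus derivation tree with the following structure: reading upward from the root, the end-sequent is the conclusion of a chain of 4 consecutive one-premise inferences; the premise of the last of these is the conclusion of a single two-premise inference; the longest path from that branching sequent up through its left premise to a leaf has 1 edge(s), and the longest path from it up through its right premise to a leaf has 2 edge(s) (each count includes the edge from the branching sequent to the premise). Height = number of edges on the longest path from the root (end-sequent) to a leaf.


Longest path through the left premise: 1 edges (measured from the branching sequent)
Longest path through the right premise: 2 edges
Height of the subtree rooted at the branching sequent: max(1, 2) = 2
The branching sequent sits 4 edges above the root (the chain of one-premise inferences), so height = 2 + 4 = 6

6


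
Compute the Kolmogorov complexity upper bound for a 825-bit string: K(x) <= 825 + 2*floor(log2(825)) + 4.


floor(log2(825)) = 9
2 * 9 = 18
K(x) <= 825 + 18 + 4 = 847

847


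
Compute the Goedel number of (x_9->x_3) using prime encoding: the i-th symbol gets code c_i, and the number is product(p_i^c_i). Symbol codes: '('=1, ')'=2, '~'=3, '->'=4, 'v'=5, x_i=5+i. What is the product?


Formula: (x_9->x_3)
Symbol codes: [1, 14, 4, 8, 2]
Primes: [2, 3, 5, 7, 11]
p_1^1 = 2^1 = 2
p_2^14 = 3^14 = 4782969
p_3^4 = 5^4 = 625
p_4^8 = 7^8 = 5764801
p_5^2 = 11^2 = 121
Product = 4170395751718061250

4170395751718061250


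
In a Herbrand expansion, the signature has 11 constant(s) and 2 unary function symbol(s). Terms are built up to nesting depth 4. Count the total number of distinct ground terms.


Herbrand terms by depth:
Depth 0: 11 constants
Depth 1: 22 new terms (running total: 33)
Depth 2: 44 new terms (running total: 77)
Depth 3: 88 new terms (running total: 165)
Depth 4: 176 new terms (running total: 341)
Total distinct ground terms = 341

341


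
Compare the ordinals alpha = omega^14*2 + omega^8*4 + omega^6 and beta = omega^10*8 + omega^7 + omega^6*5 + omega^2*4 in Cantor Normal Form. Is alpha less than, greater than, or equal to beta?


Compare term by term from highest exponent:
alpha = omega^14*2 + omega^8*4 + omega^6
beta = omega^10*8 + omega^7 + omega^6*5 + omega^2*4
Term 1: alpha has omega^14*2, beta has omega^10*8
Term 2: alpha has omega^8*4, beta has omega^7*1
Term 3: alpha has omega^6*1, beta has omega^6*5
Term 4: alpha has omega^0*0, beta has omega^2*4
Result: alpha > beta

alpha > beta


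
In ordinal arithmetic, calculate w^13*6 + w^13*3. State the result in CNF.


Ordinal addition w^13*6 + w^13*3:
Both terms have the same exponent 13.
w^e*c + w^e*d = w^e*(c+d).
Result = w^13*(6+3) = w^13*9

w^13*9


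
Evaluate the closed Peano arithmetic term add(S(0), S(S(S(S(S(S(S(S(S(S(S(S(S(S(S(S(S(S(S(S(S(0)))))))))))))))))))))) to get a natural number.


add(S^1(0), S^21(0)):
S^1(0) = 1
S^21(0) = 21
1 + 21 = 22

22


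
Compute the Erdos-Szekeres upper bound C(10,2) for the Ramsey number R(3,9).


R(3,9) <= C(3+9-2, 3-1) = C(10, 2)
C(10, 2) = 10! / (2! * 8!)
= 45

45


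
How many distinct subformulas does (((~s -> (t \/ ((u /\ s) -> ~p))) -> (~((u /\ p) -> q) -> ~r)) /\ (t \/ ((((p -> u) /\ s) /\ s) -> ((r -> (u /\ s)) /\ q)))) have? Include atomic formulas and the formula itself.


Formula: (((~s -> (t \/ ((u /\ s) -> ~p))) -> (~((u /\ p) -> q) -> ~r)) /\ (t \/ ((((p -> u) /\ s) /\ s) -> ((r -> (u /\ s)) /\ q))))
Subformulas found:
  1. r
  2. q
  3. u
  4. s
  5. t
  6. p
  7. ~p
  8. ~r
  9. ~s
  10. (p -> u)
  11. (u /\ p)
  12. (u /\ s)
  13. ((u /\ p) -> q)
  14. ((p -> u) /\ s)
  15. (r -> (u /\ s))
  16. ((u /\ s) -> ~p)
  17. ~((u /\ p) -> q)
  18. ((r -> (u /\ s)) /\ q)
  19. (((p -> u) /\ s) /\ s)
  20. (t \/ ((u /\ s) -> ~p))
  21. (~((u /\ p) -> q) -> ~r)
  22. (~s -> (t \/ ((u /\ s) -> ~p)))
  23. ((((p -> u) /\ s) /\ s) -> ((r -> (u /\ s)) /\ q))
  24. (t \/ ((((p -> u) /\ s) /\ s) -> ((r -> (u /\ s)) /\ q)))
  25. ((~s -> (t \/ ((u /\ s) -> ~p))) -> (~((u /\ p) -> q) -> ~r))
  26. (((~s -> (t \/ ((u /\ s) -> ~p))) -> (~((u /\ p) -> q) -> ~r)) /\ (t \/ ((((p -> u) /\ s) /\ s) -> ((r -> (u /\ s)) /\ q))))
Total distinct subformulas = 26

26
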